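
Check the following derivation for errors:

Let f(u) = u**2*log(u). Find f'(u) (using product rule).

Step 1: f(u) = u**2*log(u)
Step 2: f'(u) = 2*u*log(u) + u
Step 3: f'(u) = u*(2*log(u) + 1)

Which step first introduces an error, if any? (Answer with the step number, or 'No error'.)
No error

All steps in this derivation are correct.
The final answer f'(u) = u*(2*log(u) + 1) is valid.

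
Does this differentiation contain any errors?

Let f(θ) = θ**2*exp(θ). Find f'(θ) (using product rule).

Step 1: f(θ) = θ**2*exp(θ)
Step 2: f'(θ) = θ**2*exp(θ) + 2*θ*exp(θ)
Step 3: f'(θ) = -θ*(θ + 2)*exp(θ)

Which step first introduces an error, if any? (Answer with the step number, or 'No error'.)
Step 3

Step 3 is incorrect due to a sign flip.
The step shows: -θ*(θ + 2)*exp(θ)
The correct value should be: θ*(θ + 2)*exp(θ)

Explanation: The sign of the whole expression was flipped: the term θ*(θ + 2)*exp(θ) was incorrectly written as -θ*(θ + 2)*exp(θ)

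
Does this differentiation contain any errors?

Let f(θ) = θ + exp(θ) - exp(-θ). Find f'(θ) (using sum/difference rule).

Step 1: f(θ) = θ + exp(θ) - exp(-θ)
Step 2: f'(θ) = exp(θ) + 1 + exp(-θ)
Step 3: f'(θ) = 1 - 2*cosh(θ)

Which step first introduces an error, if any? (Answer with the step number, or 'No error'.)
Step 3

Step 3 is incorrect due to a sign flip.
The step shows: 1 - 2*cosh(θ)
The correct value should be: 2*cosh(θ) + 1

Explanation: The sign of one term was flipped: the term 2*cosh(θ) was incorrectly written as -2*cosh(θ)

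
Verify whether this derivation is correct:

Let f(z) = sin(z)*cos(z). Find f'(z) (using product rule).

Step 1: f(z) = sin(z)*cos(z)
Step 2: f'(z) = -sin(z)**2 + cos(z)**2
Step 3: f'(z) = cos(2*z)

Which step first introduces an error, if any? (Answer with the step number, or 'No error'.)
No error

All steps in this derivation are correct.
The final answer f'(z) = cos(2*z) is valid.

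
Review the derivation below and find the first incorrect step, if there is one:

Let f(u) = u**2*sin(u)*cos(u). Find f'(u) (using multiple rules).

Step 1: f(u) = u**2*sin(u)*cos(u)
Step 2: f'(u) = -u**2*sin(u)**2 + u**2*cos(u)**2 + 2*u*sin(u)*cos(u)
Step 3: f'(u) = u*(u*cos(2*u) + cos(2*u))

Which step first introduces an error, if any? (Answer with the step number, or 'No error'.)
Step 3

Step 3 is incorrect due to a wrong trig function.
The step shows: u*(u*cos(2*u) + cos(2*u))
The correct value should be: u*(u*cos(2*u) + sin(2*u))

Explanation: sin(2*u) was incorrectly written as cos(2*u): the term u*(u*cos(2*u) + sin(2*u)) was incorrectly written as u*(u*cos(2*u) + cos(2*u))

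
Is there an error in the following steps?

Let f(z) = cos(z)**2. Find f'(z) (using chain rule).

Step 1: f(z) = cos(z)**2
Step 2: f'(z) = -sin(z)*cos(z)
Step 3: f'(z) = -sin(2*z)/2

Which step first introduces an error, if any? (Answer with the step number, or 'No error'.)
Step 2

Step 2 is incorrect due to a wrong coefficient.
The step shows: -sin(z)*cos(z)
The correct value should be: -2*sin(z)*cos(z)

Explanation: The coefficient -2 was incorrectly written as -1: the term -2*sin(z)*cos(z) was incorrectly written as -sin(z)*cos(z)
The later steps are derived from this incorrect expression, so the error originates in Step 2.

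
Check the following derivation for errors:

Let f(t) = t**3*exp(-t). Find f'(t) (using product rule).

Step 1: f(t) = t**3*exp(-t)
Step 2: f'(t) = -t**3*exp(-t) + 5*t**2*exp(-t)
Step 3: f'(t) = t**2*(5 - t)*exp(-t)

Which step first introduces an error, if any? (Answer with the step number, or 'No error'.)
Step 2

Step 2 is incorrect due to a wrong coefficient.
The step shows: -t**3*exp(-t) + 5*t**2*exp(-t)
The correct value should be: -t**3*exp(-t) + 3*t**2*exp(-t)

Explanation: The coefficient 3 was incorrectly written as 5: the term 3*t**2*exp(-t) was incorrectly written as 5*t**2*exp(-t)
The later steps are derived from this incorrect expression, so the error originates in Step 2.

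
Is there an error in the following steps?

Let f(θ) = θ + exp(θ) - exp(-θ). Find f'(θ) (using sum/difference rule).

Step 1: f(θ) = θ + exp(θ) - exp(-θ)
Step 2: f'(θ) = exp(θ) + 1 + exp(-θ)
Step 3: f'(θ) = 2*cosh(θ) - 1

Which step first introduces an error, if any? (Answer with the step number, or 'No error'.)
Step 3

Step 3 is incorrect due to a sign flip.
The step shows: 2*cosh(θ) - 1
The correct value should be: 2*cosh(θ) + 1

Explanation: The sign of one term was flipped: the term 1 was incorrectly written as -1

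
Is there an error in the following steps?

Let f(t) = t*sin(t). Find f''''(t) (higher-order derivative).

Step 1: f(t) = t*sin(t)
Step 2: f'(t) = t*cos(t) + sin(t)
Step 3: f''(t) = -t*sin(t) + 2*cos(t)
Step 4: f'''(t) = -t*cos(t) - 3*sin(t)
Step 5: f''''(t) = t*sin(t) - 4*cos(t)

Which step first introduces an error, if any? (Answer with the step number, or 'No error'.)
No error

All steps in this derivation are correct.
The final answer f''''(t) = t*sin(t) - 4*cos(t) is valid.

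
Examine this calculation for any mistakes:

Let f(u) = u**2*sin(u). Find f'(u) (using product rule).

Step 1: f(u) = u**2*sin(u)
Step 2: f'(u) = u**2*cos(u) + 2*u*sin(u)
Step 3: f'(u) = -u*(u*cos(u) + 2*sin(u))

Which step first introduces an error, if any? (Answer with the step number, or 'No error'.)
Step 3

Step 3 is incorrect due to a sign flip.
The step shows: -u*(u*cos(u) + 2*sin(u))
The correct value should be: u*(u*cos(u) + 2*sin(u))

Explanation: The sign of the whole expression was flipped: the term u*(u*cos(u) + 2*sin(u)) was incorrectly written as -u*(u*cos(u) + 2*sin(u))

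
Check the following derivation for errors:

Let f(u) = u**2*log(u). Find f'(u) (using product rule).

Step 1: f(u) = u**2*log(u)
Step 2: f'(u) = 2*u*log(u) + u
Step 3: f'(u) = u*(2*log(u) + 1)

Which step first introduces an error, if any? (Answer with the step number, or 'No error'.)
No error

All steps in this derivation are correct.
The final answer f'(u) = u*(2*log(u) + 1) is valid.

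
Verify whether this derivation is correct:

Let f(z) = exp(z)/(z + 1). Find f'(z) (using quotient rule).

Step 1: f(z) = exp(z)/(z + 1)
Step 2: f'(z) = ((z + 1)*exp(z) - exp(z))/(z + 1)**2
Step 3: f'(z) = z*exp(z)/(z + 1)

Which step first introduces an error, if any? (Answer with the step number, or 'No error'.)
Step 3

Step 3 is incorrect due to a wrong exponent.
The step shows: z*exp(z)/(z + 1)
The correct value should be: z*exp(z)/(z + 1)**2

Explanation: The exponent -2 on z + 1 was incorrectly written as -1: the term z*exp(z)/(z + 1)**2 was incorrectly written as z*exp(z)/(z + 1)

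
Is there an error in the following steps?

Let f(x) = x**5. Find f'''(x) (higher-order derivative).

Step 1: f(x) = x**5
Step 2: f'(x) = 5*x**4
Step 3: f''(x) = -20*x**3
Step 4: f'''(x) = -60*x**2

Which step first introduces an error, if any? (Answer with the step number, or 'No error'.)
Step 3

Step 3 is incorrect due to a sign flip.
The step shows: -20*x**3
The correct value should be: 20*x**3

Explanation: The sign of the whole expression was flipped: the term 20*x**3 was incorrectly written as -20*x**3
The later steps are derived from this incorrect expression, so the error originates in Step 3.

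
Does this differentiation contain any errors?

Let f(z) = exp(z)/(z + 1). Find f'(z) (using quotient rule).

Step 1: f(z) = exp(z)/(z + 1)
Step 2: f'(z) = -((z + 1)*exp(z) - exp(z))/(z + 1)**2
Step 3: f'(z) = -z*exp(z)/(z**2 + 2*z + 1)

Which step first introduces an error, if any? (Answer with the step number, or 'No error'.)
Step 2

Step 2 is incorrect due to a sign flip.
The step shows: -((z + 1)*exp(z) - exp(z))/(z + 1)**2
The correct value should be: ((z + 1)*exp(z) - exp(z))/(z + 1)**2

Explanation: The sign of the whole expression was flipped: the term ((z + 1)*exp(z) - exp(z))/(z + 1)**2 was incorrectly written as -((z + 1)*exp(z) - exp(z))/(z + 1)**2
The later steps are derived from this incorrect expression, so the error originates in Step 2.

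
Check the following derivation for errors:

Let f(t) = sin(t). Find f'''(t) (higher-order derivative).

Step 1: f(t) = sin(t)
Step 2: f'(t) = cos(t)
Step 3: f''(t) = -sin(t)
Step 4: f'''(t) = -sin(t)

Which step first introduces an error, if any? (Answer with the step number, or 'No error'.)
Step 4

Step 4 is incorrect due to a wrong trig function.
The step shows: -sin(t)
The correct value should be: -cos(t)

Explanation: cos(t) was incorrectly written as sin(t): the term -cos(t) was incorrectly written as -sin(t)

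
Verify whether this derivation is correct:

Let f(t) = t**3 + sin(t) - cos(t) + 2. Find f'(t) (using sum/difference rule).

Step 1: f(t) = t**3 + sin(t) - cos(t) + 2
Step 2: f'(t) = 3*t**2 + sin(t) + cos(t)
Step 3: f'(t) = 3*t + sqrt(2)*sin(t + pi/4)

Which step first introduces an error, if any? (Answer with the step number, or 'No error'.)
Step 3

Step 3 is incorrect due to a wrong exponent.
The step shows: 3*t + sqrt(2)*sin(t + pi/4)
The correct value should be: 3*t**2 + sqrt(2)*sin(t + pi/4)

Explanation: The exponent 2 on t was incorrectly written as 1: the term 3*t**2 was incorrectly written as 3*t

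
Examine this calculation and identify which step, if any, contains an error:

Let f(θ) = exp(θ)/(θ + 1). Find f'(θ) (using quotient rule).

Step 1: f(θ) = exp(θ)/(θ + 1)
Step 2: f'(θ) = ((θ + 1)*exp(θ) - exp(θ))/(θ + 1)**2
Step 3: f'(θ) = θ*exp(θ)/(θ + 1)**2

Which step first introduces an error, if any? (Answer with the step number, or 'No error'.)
No error

All steps in this derivation are correct.
The final answer f'(θ) = θ*exp(θ)/(θ + 1)**2 is valid.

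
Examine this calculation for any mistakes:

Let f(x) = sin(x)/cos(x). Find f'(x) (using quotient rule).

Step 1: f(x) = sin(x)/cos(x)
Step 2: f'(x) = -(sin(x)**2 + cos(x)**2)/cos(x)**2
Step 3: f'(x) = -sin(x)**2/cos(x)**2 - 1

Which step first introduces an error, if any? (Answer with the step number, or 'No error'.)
Step 2

Step 2 is incorrect due to a sign flip.
The step shows: -(sin(x)**2 + cos(x)**2)/cos(x)**2
The correct value should be: (sin(x)**2 + cos(x)**2)/cos(x)**2

Explanation: The sign of the whole expression was flipped: the term (sin(x)**2 + cos(x)**2)/cos(x)**2 was incorrectly written as -(sin(x)**2 + cos(x)**2)/cos(x)**2
The later steps are derived from this incorrect expression, so the error originates in Step 2.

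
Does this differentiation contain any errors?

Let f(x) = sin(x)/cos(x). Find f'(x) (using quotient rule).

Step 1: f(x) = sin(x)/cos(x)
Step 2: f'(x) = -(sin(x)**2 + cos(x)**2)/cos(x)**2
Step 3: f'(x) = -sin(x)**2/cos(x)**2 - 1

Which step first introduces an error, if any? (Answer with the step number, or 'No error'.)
Step 2

Step 2 is incorrect due to a sign flip.
The step shows: -(sin(x)**2 + cos(x)**2)/cos(x)**2
The correct value should be: (sin(x)**2 + cos(x)**2)/cos(x)**2

Explanation: The sign of the whole expression was flipped: the term (sin(x)**2 + cos(x)**2)/cos(x)**2 was incorrectly written as -(sin(x)**2 + cos(x)**2)/cos(x)**2
The later steps are derived from this incorrect expression, so the error originates in Step 2.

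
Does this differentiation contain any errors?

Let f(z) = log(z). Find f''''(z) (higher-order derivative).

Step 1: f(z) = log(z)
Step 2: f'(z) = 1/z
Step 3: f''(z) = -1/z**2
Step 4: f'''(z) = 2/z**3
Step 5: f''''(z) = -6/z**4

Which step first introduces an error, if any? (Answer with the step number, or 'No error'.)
No error

All steps in this derivation are correct.
The final answer f''''(z) = -6/z**4 is valid.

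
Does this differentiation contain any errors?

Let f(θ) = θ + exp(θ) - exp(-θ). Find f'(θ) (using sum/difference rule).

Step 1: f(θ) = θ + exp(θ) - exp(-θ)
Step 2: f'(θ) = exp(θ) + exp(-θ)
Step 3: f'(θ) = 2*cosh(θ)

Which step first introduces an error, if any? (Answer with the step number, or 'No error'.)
Step 2

Step 2 is incorrect due to a dropped term.
The step shows: exp(θ) + exp(-θ)
The correct value should be: exp(θ) + 1 + exp(-θ)

Explanation: A term was dropped: the term 1 was incorrectly omitted
The later steps are derived from this incorrect expression, so the error originates in Step 2.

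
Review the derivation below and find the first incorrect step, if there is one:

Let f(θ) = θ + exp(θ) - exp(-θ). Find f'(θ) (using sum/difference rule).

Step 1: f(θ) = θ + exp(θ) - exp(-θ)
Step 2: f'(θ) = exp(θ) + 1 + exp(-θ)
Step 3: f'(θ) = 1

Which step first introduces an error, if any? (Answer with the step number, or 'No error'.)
Step 3

Step 3 is incorrect due to a dropped term.
The step shows: 1
The correct value should be: 2*cosh(θ) + 1

Explanation: A term was dropped: the term 2*cosh(θ) was incorrectly omitted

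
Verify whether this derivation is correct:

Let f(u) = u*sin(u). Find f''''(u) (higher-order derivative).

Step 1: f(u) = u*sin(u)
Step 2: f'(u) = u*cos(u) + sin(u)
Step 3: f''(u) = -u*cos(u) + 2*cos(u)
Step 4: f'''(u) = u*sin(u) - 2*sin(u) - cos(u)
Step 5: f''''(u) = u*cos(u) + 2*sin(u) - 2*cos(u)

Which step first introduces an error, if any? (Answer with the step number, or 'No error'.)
Step 3

Step 3 is incorrect due to a wrong trig function.
The step shows: -u*cos(u) + 2*cos(u)
The correct value should be: -u*sin(u) + 2*cos(u)

Explanation: sin(u) was incorrectly written as cos(u): the term -u*sin(u) was incorrectly written as -u*cos(u)
The later steps are derived from this incorrect expression, so the error originates in Step 3.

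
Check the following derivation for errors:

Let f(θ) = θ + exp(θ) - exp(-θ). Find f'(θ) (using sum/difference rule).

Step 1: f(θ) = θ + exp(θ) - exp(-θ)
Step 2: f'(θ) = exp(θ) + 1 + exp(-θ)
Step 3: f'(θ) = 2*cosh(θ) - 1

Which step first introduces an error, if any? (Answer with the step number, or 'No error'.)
Step 3

Step 3 is incorrect due to a sign flip.
The step shows: 2*cosh(θ) - 1
The correct value should be: 2*cosh(θ) + 1

Explanation: The sign of one term was flipped: the term 1 was incorrectly written as -1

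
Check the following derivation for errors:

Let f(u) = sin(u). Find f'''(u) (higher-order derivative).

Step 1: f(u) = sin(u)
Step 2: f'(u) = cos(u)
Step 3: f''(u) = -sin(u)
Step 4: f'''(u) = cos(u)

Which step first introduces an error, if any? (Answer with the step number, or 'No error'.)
Step 4

Step 4 is incorrect due to a sign flip.
The step shows: cos(u)
The correct value should be: -cos(u)

Explanation: The sign of the whole expression was flipped: the term -cos(u) was incorrectly written as cos(u)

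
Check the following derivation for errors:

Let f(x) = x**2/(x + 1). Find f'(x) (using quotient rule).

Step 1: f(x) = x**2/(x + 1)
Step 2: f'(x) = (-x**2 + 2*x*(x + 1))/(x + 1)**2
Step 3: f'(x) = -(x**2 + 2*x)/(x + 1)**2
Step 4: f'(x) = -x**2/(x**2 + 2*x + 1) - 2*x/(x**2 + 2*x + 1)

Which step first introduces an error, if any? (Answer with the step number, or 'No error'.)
Step 3

Step 3 is incorrect due to a sign flip.
The step shows: -(x**2 + 2*x)/(x + 1)**2
The correct value should be: (x**2 + 2*x)/(x + 1)**2

Explanation: The sign of the whole expression was flipped: the term (x**2 + 2*x)/(x + 1)**2 was incorrectly written as -(x**2 + 2*x)/(x + 1)**2
The later steps are derived from this incorrect expression, so the error originates in Step 3.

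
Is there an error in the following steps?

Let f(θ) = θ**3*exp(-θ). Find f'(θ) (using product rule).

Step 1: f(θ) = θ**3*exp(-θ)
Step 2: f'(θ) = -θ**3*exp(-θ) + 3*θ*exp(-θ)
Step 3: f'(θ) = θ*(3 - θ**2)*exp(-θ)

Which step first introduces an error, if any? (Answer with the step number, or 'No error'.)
Step 2

Step 2 is incorrect due to a wrong exponent.
The step shows: -θ**3*exp(-θ) + 3*θ*exp(-θ)
The correct value should be: -θ**3*exp(-θ) + 3*θ**2*exp(-θ)

Explanation: The exponent 2 on θ was incorrectly written as 1: the term 3*θ**2*exp(-θ) was incorrectly written as 3*θ*exp(-θ)
The later steps are derived from this incorrect expression, so the error originates in Step 2.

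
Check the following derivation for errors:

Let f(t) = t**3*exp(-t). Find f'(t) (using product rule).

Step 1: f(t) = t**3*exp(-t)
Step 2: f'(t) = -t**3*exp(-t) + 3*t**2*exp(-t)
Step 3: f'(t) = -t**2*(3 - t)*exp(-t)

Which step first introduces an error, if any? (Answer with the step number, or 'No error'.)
Step 3

Step 3 is incorrect due to a sign flip.
The step shows: -t**2*(3 - t)*exp(-t)
The correct value should be: t**2*(3 - t)*exp(-t)

Explanation: The sign of the whole expression was flipped: the term t**2*(3 - t)*exp(-t) was incorrectly written as -t**2*(3 - t)*exp(-t)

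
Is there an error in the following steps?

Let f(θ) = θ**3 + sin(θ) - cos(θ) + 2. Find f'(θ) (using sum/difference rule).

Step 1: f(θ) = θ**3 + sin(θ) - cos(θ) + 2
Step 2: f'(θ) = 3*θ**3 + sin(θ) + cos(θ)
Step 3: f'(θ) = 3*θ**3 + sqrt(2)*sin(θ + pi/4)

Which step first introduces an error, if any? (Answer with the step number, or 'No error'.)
Step 2

Step 2 is incorrect due to a wrong exponent.
The step shows: 3*θ**3 + sin(θ) + cos(θ)
The correct value should be: 3*θ**2 + sin(θ) + cos(θ)

Explanation: The exponent 2 on θ was incorrectly written as 3: the term 3*θ**2 was incorrectly written as 3*θ**3
The later steps are derived from this incorrect expression, so the error originates in Step 2.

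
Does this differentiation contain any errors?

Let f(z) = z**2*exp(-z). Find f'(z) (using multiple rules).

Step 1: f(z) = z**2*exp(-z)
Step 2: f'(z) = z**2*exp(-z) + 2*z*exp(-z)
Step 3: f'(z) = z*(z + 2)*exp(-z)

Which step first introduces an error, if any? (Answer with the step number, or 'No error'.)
Step 2

Step 2 is incorrect due to a sign flip.
The step shows: z**2*exp(-z) + 2*z*exp(-z)
The correct value should be: -z**2*exp(-z) + 2*z*exp(-z)

Explanation: The sign of one term was flipped: the term -z**2*exp(-z) was incorrectly written as z**2*exp(-z)
The later steps are derived from this incorrect expression, so the error originates in Step 2.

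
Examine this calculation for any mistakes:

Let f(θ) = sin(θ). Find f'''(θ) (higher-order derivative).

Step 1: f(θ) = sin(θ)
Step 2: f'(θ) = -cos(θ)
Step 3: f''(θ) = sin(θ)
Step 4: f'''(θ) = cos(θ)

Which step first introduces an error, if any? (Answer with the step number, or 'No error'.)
Step 2

Step 2 is incorrect due to a sign flip.
The step shows: -cos(θ)
The correct value should be: cos(θ)

Explanation: The sign of the whole expression was flipped: the term cos(θ) was incorrectly written as -cos(θ)
The later steps are derived from this incorrect expression, so the error originates in Step 2.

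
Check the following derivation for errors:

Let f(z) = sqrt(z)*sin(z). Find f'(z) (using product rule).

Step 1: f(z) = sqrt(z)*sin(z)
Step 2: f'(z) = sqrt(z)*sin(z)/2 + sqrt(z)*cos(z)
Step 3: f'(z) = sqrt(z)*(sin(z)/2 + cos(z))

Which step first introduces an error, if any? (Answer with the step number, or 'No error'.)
Step 2

Step 2 is incorrect due to a wrong exponent.
The step shows: sqrt(z)*sin(z)/2 + sqrt(z)*cos(z)
The correct value should be: sqrt(z)*cos(z) + sin(z)/(2*sqrt(z))

Explanation: The exponent -1/2 on z was incorrectly written as 1/2: the term sin(z)/(2*sqrt(z)) was incorrectly written as sqrt(z)*sin(z)/2
The later steps are derived from this incorrect expression, so the error originates in Step 2.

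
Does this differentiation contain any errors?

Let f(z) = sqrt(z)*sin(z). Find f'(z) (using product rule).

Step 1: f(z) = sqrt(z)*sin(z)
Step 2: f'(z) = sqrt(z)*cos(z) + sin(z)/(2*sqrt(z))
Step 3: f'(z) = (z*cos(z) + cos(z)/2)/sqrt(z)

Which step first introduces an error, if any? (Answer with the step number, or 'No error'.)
Step 3

Step 3 is incorrect due to a wrong trig function.
The step shows: (z*cos(z) + cos(z)/2)/sqrt(z)
The correct value should be: (z*cos(z) + sin(z)/2)/sqrt(z)

Explanation: sin(z) was incorrectly written as cos(z): the term (z*cos(z) + sin(z)/2)/sqrt(z) was incorrectly written as (z*cos(z) + cos(z)/2)/sqrt(z)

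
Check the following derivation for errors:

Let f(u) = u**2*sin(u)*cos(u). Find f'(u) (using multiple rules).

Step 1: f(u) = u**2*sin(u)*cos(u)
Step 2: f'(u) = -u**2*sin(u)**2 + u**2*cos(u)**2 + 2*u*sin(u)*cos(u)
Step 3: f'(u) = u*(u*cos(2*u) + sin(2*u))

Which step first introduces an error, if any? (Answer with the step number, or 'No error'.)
No error

All steps in this derivation are correct.
The final answer f'(u) = u*(u*cos(2*u) + sin(2*u)) is valid.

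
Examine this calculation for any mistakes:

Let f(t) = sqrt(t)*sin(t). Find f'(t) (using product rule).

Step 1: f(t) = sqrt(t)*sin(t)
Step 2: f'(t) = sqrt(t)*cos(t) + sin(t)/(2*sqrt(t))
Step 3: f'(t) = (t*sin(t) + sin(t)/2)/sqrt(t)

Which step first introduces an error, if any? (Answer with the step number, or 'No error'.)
Step 3

Step 3 is incorrect due to a wrong trig function.
The step shows: (t*sin(t) + sin(t)/2)/sqrt(t)
The correct value should be: (t*cos(t) + sin(t)/2)/sqrt(t)

Explanation: cos(t) was incorrectly written as sin(t): the term (t*cos(t) + sin(t)/2)/sqrt(t) was incorrectly written as (t*sin(t) + sin(t)/2)/sqrt(t)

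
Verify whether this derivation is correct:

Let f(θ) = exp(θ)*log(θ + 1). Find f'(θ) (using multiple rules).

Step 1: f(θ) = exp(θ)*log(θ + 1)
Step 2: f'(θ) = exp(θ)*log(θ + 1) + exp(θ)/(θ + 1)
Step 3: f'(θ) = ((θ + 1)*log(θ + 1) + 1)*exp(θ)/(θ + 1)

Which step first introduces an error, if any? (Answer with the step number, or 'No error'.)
No error

All steps in this derivation are correct.
The final answer f'(θ) = ((θ + 1)*log(θ + 1) + 1)*exp(θ)/(θ + 1) is valid.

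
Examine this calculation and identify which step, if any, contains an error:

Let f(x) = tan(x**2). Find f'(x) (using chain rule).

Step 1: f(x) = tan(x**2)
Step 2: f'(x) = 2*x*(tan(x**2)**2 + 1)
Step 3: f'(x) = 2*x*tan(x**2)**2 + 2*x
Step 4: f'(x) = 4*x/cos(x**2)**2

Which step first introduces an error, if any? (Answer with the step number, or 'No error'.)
Step 4

Step 4 is incorrect due to a wrong coefficient.
The step shows: 4*x/cos(x**2)**2
The correct value should be: 2*x/cos(x**2)**2

Explanation: The coefficient 2 was incorrectly written as 4: the term 2*x/cos(x**2)**2 was incorrectly written as 4*x/cos(x**2)**2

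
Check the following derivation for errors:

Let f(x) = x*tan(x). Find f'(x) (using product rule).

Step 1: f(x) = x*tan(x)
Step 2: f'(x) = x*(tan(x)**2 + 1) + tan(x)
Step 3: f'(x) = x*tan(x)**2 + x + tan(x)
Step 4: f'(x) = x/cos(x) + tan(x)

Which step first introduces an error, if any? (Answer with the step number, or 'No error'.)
Step 4

Step 4 is incorrect due to a wrong exponent.
The step shows: x/cos(x) + tan(x)
The correct value should be: x/cos(x)**2 + tan(x)

Explanation: The exponent -2 on cos(x) was incorrectly written as -1: the term x/cos(x)**2 was incorrectly written as x/cos(x)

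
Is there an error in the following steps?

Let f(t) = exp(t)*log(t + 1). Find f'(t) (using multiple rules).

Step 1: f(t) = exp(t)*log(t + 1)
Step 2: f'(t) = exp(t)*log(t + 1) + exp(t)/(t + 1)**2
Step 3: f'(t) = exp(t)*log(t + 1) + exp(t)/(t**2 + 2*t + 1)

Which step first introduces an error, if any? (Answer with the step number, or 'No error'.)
Step 2

Step 2 is incorrect due to a wrong exponent.
The step shows: exp(t)*log(t + 1) + exp(t)/(t + 1)**2
The correct value should be: exp(t)*log(t + 1) + exp(t)/(t + 1)

Explanation: The exponent -1 on t + 1 was incorrectly written as -2: the term exp(t)/(t + 1) was incorrectly written as exp(t)/(t + 1)**2
The later steps are derived from this incorrect expression, so the error originates in Step 2.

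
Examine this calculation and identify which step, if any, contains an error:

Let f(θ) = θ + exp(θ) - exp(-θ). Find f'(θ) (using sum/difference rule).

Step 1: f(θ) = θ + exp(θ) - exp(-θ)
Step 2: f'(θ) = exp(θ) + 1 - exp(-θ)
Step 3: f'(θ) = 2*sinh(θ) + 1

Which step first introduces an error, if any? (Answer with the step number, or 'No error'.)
Step 2

Step 2 is incorrect due to a sign flip.
The step shows: exp(θ) + 1 - exp(-θ)
The correct value should be: exp(θ) + 1 + exp(-θ)

Explanation: The sign of one term was flipped: the term exp(-θ) was incorrectly written as -exp(-θ)
The later steps are derived from this incorrect expression, so the error originates in Step 2.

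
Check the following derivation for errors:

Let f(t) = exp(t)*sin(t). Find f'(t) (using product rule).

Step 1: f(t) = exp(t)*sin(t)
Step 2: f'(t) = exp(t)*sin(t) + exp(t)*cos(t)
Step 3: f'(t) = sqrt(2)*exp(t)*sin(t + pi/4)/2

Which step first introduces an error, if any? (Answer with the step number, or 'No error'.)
Step 3

Step 3 is incorrect due to a wrong exponent.
The step shows: sqrt(2)*exp(t)*sin(t + pi/4)/2
The correct value should be: sqrt(2)*exp(t)*sin(t + pi/4)

Explanation: The exponent 1/2 on 2 was incorrectly written as -1/2: the term sqrt(2)*exp(t)*sin(t + pi/4) was incorrectly written as sqrt(2)*exp(t)*sin(t + pi/4)/2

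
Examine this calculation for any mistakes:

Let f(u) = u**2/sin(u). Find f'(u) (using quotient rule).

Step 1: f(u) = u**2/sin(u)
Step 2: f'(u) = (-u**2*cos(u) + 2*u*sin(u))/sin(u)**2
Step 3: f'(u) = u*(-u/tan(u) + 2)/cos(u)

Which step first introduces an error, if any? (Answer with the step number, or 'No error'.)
Step 3

Step 3 is incorrect due to a wrong trig function.
The step shows: u*(-u/tan(u) + 2)/cos(u)
The correct value should be: u*(-u/tan(u) + 2)/sin(u)

Explanation: sin(u) was incorrectly written as cos(u): the term u*(-u/tan(u) + 2)/sin(u) was incorrectly written as u*(-u/tan(u) + 2)/cos(u)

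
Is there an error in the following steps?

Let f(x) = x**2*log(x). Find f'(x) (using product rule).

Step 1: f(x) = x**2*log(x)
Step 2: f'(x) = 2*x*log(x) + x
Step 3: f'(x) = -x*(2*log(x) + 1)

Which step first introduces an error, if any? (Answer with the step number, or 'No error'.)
Step 3

Step 3 is incorrect due to a sign flip.
The step shows: -x*(2*log(x) + 1)
The correct value should be: x*(2*log(x) + 1)

Explanation: The sign of the whole expression was flipped: the term x*(2*log(x) + 1) was incorrectly written as -x*(2*log(x) + 1)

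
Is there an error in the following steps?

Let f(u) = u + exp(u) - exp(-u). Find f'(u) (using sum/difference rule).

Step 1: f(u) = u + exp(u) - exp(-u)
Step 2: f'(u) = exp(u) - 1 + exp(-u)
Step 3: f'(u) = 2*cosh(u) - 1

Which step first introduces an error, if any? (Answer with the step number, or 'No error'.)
Step 2

Step 2 is incorrect due to a sign flip.
The step shows: exp(u) - 1 + exp(-u)
The correct value should be: exp(u) + 1 + exp(-u)

Explanation: The sign of one term was flipped: the term 1 was incorrectly written as -1
The later steps are derived from this incorrect expression, so the error originates in Step 2.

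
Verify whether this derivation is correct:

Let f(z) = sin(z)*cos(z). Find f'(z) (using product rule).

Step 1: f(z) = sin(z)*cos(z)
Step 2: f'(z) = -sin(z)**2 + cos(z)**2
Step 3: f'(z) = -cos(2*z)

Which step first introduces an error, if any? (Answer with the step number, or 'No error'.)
Step 3

Step 3 is incorrect due to a sign flip.
The step shows: -cos(2*z)
The correct value should be: cos(2*z)

Explanation: The sign of the whole expression was flipped: the term cos(2*z) was incorrectly written as -cos(2*z)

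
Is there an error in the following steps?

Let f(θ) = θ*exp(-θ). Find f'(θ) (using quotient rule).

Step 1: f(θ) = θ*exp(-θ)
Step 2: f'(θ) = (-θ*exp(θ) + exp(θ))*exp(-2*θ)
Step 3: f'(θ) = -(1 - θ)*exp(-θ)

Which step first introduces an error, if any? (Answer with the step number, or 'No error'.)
Step 3

Step 3 is incorrect due to a sign flip.
The step shows: -(1 - θ)*exp(-θ)
The correct value should be: (1 - θ)*exp(-θ)

Explanation: The sign of the whole expression was flipped: the term (1 - θ)*exp(-θ) was incorrectly written as -(1 - θ)*exp(-θ)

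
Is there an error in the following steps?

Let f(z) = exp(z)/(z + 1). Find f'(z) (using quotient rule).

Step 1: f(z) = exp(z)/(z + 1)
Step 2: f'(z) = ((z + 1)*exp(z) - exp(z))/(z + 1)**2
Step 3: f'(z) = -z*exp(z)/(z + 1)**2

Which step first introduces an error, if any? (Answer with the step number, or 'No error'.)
Step 3

Step 3 is incorrect due to a sign flip.
The step shows: -z*exp(z)/(z + 1)**2
The correct value should be: z*exp(z)/(z + 1)**2

Explanation: The sign of the whole expression was flipped: the term z*exp(z)/(z + 1)**2 was incorrectly written as -z*exp(z)/(z + 1)**2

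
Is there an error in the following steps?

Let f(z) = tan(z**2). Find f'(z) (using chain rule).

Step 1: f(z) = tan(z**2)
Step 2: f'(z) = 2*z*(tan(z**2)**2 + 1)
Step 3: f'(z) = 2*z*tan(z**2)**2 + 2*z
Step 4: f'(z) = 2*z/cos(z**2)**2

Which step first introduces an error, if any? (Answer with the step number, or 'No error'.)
No error

All steps in this derivation are correct.
The final answer f'(z) = 2*z/cos(z**2)**2 is valid.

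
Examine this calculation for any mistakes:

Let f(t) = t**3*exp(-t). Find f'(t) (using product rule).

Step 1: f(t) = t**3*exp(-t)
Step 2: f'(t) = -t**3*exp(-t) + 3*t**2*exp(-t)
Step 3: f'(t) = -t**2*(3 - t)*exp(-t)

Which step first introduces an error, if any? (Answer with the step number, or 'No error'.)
Step 3

Step 3 is incorrect due to a sign flip.
The step shows: -t**2*(3 - t)*exp(-t)
The correct value should be: t**2*(3 - t)*exp(-t)

Explanation: The sign of the whole expression was flipped: the term t**2*(3 - t)*exp(-t) was incorrectly written as -t**2*(3 - t)*exp(-t)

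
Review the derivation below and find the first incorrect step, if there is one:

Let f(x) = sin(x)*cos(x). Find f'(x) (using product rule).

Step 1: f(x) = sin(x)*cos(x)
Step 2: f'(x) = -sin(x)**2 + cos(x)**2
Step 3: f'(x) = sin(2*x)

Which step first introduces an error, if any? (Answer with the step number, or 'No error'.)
Step 3

Step 3 is incorrect due to a wrong trig function.
The step shows: sin(2*x)
The correct value should be: cos(2*x)

Explanation: cos(2*x) was incorrectly written as sin(2*x): the term cos(2*x) was incorrectly written as sin(2*x)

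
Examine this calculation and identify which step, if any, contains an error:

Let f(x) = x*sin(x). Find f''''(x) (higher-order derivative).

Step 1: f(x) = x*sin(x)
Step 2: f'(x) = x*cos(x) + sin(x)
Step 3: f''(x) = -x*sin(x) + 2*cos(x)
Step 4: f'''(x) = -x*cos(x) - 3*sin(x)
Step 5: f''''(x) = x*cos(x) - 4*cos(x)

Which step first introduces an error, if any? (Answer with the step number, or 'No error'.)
Step 5

Step 5 is incorrect due to a wrong trig function.
The step shows: x*cos(x) - 4*cos(x)
The correct value should be: x*sin(x) - 4*cos(x)

Explanation: sin(x) was incorrectly written as cos(x): the term x*sin(x) was incorrectly written as x*cos(x)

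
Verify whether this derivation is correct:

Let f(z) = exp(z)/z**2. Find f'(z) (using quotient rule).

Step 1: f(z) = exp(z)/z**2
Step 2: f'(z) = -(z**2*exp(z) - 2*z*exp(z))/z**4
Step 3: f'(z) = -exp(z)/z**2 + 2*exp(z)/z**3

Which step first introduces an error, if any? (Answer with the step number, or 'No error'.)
Step 2

Step 2 is incorrect due to a sign flip.
The step shows: -(z**2*exp(z) - 2*z*exp(z))/z**4
The correct value should be: (z**2*exp(z) - 2*z*exp(z))/z**4

Explanation: The sign of the whole expression was flipped: the term (z**2*exp(z) - 2*z*exp(z))/z**4 was incorrectly written as -(z**2*exp(z) - 2*z*exp(z))/z**4
The later steps are derived from this incorrect expression, so the error originates in Step 2.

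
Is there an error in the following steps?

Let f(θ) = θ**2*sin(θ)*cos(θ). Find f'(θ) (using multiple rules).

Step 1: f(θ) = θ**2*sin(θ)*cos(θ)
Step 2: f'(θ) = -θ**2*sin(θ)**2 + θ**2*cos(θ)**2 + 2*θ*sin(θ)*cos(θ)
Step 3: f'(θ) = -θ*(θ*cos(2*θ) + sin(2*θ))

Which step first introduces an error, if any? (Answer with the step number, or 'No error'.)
Step 3

Step 3 is incorrect due to a sign flip.
The step shows: -θ*(θ*cos(2*θ) + sin(2*θ))
The correct value should be: θ*(θ*cos(2*θ) + sin(2*θ))

Explanation: The sign of the whole expression was flipped: the term θ*(θ*cos(2*θ) + sin(2*θ)) was incorrectly written as -θ*(θ*cos(2*θ) + sin(2*θ))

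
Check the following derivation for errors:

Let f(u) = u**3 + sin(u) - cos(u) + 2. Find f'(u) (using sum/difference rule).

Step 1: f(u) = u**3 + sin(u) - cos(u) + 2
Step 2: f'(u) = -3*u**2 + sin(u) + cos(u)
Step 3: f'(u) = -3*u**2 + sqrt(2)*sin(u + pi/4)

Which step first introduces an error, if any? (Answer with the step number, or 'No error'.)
Step 2

Step 2 is incorrect due to a sign flip.
The step shows: -3*u**2 + sin(u) + cos(u)
The correct value should be: 3*u**2 + sin(u) + cos(u)

Explanation: The sign of one term was flipped: the term 3*u**2 was incorrectly written as -3*u**2
The later steps are derived from this incorrect expression, so the error originates in Step 2.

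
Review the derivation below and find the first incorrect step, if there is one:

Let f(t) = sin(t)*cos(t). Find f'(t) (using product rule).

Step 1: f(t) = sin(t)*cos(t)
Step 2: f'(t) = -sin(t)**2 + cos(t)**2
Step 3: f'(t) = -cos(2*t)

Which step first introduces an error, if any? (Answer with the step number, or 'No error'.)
Step 3

Step 3 is incorrect due to a sign flip.
The step shows: -cos(2*t)
The correct value should be: cos(2*t)

Explanation: The sign of the whole expression was flipped: the term cos(2*t) was incorrectly written as -cos(2*t)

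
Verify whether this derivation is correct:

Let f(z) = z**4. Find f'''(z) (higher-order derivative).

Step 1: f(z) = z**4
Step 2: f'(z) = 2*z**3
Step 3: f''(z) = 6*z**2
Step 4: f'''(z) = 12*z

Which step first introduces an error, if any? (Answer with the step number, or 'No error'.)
Step 2

Step 2 is incorrect due to a wrong coefficient.
The step shows: 2*z**3
The correct value should be: 4*z**3

Explanation: The coefficient 4 was incorrectly written as 2: the term 4*z**3 was incorrectly written as 2*z**3
The later steps are derived from this incorrect expression, so the error originates in Step 2.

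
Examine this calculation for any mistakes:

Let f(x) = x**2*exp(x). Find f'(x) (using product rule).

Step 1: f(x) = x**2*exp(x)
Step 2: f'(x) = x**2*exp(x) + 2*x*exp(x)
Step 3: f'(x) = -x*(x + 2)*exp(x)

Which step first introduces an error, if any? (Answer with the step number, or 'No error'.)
Step 3

Step 3 is incorrect due to a sign flip.
The step shows: -x*(x + 2)*exp(x)
The correct value should be: x*(x + 2)*exp(x)

Explanation: The sign of the whole expression was flipped: the term x*(x + 2)*exp(x) was incorrectly written as -x*(x + 2)*exp(x)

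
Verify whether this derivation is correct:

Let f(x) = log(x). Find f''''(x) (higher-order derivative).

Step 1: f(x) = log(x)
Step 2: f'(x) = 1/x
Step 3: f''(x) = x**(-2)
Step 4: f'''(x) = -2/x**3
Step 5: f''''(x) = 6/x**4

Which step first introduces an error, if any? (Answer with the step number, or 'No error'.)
Step 3

Step 3 is incorrect due to a sign flip.
The step shows: x**(-2)
The correct value should be: -1/x**2

Explanation: The sign of the whole expression was flipped: the term -1/x**2 was incorrectly written as x**(-2)
The later steps are derived from this incorrect expression, so the error originates in Step 3.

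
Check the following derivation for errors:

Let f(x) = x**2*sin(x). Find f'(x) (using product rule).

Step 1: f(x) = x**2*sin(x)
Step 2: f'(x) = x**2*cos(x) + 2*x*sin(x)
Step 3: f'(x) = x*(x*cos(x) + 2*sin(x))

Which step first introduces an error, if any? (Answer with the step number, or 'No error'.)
No error

All steps in this derivation are correct.
The final answer f'(x) = x*(x*cos(x) + 2*sin(x)) is valid.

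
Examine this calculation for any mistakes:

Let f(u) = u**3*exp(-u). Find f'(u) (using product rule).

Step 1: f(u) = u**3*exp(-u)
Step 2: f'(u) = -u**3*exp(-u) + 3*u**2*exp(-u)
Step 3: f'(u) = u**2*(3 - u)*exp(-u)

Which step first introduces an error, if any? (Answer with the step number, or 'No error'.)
No error

All steps in this derivation are correct.
The final answer f'(u) = u**2*(3 - u)*exp(-u) is valid.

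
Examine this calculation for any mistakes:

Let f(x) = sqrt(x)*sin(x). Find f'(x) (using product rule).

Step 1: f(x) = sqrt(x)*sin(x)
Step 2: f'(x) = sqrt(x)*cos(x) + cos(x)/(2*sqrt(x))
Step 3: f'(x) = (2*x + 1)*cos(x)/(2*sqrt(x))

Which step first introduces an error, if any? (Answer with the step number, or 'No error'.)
Step 2

Step 2 is incorrect due to a wrong trig function.
The step shows: sqrt(x)*cos(x) + cos(x)/(2*sqrt(x))
The correct value should be: sqrt(x)*cos(x) + sin(x)/(2*sqrt(x))

Explanation: sin(x) was incorrectly written as cos(x): the term sin(x)/(2*sqrt(x)) was incorrectly written as cos(x)/(2*sqrt(x))
The later steps are derived from this incorrect expression, so the error originates in Step 2.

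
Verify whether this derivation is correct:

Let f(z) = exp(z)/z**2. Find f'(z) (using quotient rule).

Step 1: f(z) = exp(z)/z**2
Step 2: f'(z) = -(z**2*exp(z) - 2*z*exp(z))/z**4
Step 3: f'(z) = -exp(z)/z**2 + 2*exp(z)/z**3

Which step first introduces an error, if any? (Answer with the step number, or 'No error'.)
Step 2

Step 2 is incorrect due to a sign flip.
The step shows: -(z**2*exp(z) - 2*z*exp(z))/z**4
The correct value should be: (z**2*exp(z) - 2*z*exp(z))/z**4

Explanation: The sign of the whole expression was flipped: the term (z**2*exp(z) - 2*z*exp(z))/z**4 was incorrectly written as -(z**2*exp(z) - 2*z*exp(z))/z**4
The later steps are derived from this incorrect expression, so the error originates in Step 2.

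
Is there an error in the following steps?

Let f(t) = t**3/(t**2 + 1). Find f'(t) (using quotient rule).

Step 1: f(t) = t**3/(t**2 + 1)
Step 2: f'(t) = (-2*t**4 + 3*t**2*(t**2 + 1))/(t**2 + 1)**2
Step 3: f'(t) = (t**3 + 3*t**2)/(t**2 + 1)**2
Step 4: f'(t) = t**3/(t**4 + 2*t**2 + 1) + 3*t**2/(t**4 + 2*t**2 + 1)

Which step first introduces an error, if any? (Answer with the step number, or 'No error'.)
Step 3

Step 3 is incorrect due to a wrong exponent.
The step shows: (t**3 + 3*t**2)/(t**2 + 1)**2
The correct value should be: (t**4 + 3*t**2)/(t**2 + 1)**2

Explanation: The exponent 4 on t was incorrectly written as 3: the term (t**4 + 3*t**2)/(t**2 + 1)**2 was incorrectly written as (t**3 + 3*t**2)/(t**2 + 1)**2
The later steps are derived from this incorrect expression, so the error originates in Step 3.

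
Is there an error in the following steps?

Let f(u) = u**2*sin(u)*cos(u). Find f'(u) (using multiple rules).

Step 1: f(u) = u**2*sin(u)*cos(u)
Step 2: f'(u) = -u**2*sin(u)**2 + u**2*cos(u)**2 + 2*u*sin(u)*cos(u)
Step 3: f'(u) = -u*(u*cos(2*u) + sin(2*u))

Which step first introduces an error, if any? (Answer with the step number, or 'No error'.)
Step 3

Step 3 is incorrect due to a sign flip.
The step shows: -u*(u*cos(2*u) + sin(2*u))
The correct value should be: u*(u*cos(2*u) + sin(2*u))

Explanation: The sign of the whole expression was flipped: the term u*(u*cos(2*u) + sin(2*u)) was incorrectly written as -u*(u*cos(2*u) + sin(2*u))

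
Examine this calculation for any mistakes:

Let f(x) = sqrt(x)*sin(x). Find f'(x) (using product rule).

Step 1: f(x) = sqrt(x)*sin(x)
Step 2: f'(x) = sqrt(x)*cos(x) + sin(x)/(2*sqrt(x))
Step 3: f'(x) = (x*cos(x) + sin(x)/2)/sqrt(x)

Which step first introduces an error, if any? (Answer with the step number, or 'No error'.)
No error

All steps in this derivation are correct.
The final answer f'(x) = (x*cos(x) + sin(x)/2)/sqrt(x) is valid.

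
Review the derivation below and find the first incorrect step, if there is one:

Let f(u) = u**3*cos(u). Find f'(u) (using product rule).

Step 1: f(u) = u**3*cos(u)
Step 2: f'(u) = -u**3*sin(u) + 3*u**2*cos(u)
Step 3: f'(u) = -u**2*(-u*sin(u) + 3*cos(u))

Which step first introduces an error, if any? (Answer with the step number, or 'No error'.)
Step 3

Step 3 is incorrect due to a sign flip.
The step shows: -u**2*(-u*sin(u) + 3*cos(u))
The correct value should be: u**2*(-u*sin(u) + 3*cos(u))

Explanation: The sign of the whole expression was flipped: the term u**2*(-u*sin(u) + 3*cos(u)) was incorrectly written as -u**2*(-u*sin(u) + 3*cos(u))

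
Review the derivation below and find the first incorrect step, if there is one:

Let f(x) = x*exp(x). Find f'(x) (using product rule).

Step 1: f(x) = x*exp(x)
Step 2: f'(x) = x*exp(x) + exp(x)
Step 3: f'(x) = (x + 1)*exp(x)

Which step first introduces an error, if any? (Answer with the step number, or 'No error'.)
No error

All steps in this derivation are correct.
The final answer f'(x) = (x + 1)*exp(x) is valid.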